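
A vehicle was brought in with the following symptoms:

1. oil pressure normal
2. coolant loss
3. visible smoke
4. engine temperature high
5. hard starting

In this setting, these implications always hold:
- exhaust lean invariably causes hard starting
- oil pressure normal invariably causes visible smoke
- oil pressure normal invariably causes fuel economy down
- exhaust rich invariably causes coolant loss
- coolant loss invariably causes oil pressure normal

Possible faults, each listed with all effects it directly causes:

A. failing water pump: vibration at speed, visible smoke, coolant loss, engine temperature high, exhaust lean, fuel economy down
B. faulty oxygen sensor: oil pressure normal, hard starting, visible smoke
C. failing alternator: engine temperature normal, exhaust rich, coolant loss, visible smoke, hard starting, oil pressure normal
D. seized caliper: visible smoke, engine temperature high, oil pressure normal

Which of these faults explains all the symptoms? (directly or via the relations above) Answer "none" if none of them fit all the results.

A

Per-candidate check:
(A) failing water pump — oil pressure normal ✓ (by coolant loss → oil pressure normal); coolant loss ✓; visible smoke ✓; engine temperature high ✓; hard starting ✓ (by exhaust lean → hard starting)
(B) faulty oxygen sensor — oil pressure normal ✓; coolant loss ✗; visible smoke ✓; engine temperature high ✗; hard starting ✓
(C) failing alternator — fails on engine temperature high (predicts engine temperature normal, not engine temperature high)
(D) seized caliper — oil pressure normal ✓; coolant loss ✗; visible smoke ✓; engine temperature high ✓; hard starting ✗
Only (A) is consistent with every observation.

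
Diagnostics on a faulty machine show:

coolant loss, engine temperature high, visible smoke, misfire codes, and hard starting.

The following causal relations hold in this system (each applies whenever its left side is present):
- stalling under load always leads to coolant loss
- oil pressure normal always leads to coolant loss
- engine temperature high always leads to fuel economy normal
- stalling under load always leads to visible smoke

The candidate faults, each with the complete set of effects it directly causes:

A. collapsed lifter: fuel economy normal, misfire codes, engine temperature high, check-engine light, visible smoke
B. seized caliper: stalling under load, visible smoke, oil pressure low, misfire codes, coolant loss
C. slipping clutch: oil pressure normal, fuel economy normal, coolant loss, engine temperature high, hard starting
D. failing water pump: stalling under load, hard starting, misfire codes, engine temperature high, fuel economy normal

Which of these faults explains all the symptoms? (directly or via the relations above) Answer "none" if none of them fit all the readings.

D

Per-candidate check:
(A) collapsed lifter — does not account for coolant loss, hard starting
(B) seized caliper — coolant loss match; engine temperature high miss; visible smoke match; misfire codes match; hard starting miss
(C) slipping clutch — does not account for visible smoke, misfire codes
(D) failing water pump — coolant loss match (by stalling under load → coolant loss); engine temperature high match; visible smoke match (by stalling under load → visible smoke); misfire codes match; hard starting match
Only (D) is consistent with every observation.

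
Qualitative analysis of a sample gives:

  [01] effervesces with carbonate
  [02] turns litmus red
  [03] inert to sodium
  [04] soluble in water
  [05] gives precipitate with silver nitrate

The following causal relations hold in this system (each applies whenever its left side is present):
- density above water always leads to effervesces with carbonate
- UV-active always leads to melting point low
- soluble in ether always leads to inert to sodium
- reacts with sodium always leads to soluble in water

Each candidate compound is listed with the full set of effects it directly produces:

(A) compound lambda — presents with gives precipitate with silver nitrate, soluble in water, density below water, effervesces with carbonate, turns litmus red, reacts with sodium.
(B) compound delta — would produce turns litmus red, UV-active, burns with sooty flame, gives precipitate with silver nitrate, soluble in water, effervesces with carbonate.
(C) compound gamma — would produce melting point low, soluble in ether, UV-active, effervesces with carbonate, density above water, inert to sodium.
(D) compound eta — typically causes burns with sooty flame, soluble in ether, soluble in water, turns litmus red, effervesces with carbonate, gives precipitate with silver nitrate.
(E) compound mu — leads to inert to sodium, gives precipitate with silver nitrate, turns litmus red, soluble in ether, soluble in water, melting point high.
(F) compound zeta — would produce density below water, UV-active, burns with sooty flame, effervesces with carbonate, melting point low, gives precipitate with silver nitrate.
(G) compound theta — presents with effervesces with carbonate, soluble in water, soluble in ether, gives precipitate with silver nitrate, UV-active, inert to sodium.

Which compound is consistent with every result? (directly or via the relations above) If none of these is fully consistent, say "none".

For each candidate, compare predicted effects to what was observed:
(A) compound lambda — effervesces with carbonate match; turns litmus red match; inert to sodium miss; soluble in water match; gives precipitate with silver nitrate match
(B) compound delta — effervesces with carbonate match; turns litmus red match; inert to sodium miss; soluble in water match; gives precipitate with silver nitrate match
(C) compound gamma — does not account for turns litmus red, soluble in water, gives precipitate with silver nitrate
(D) compound eta — accounts for every observation (inert to sodium via soluble in ether → inert to sodium)
(E) compound mu — effervesces with carbonate miss; turns litmus red match; inert to sodium match; soluble in water match; gives precipitate with silver nitrate match
(F) compound zeta — effervesces with carbonate match; turns litmus red miss; inert to sodium miss; soluble in water miss; gives precipitate with silver nitrate match
(G) compound theta — effervesces with carbonate match; turns litmus red miss; inert to sodium match; soluble in water match; gives precipitate with silver nitrate match
(D) is the only candidate with no mismatches.

D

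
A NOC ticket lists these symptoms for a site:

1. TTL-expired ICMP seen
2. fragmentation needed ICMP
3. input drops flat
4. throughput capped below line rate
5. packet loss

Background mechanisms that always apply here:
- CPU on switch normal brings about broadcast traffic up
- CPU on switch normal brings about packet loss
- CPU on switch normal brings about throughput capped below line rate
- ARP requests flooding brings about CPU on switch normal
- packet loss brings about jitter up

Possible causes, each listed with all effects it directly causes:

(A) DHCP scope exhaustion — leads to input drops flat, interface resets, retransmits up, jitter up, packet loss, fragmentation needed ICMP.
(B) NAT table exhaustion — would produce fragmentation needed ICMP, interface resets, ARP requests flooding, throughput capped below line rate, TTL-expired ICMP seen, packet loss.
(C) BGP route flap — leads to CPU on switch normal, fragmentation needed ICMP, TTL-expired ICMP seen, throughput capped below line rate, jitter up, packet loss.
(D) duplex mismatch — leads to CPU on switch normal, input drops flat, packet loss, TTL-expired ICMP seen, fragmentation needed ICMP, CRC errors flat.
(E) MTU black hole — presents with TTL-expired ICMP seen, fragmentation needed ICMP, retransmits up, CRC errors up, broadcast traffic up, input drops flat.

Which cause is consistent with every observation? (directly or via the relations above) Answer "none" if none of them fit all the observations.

For each candidate, compare predicted effects to what was observed:
(A) DHCP scope exhaustion — does not account for TTL-expired ICMP seen, throughput capped below line rate
(B) NAT table exhaustion — TTL-expired ICMP seen ✓; fragmentation needed ICMP ✓; input drops flat ✗; throughput capped below line rate ✓; packet loss ✓
(C) BGP route flap — TTL-expired ICMP seen ✓; fragmentation needed ICMP ✓; input drops flat ✗; throughput capped below line rate ✓; packet loss ✓
(D) duplex mismatch — TTL-expired ICMP seen ✓; fragmentation needed ICMP ✓; input drops flat ✓; throughput capped below line rate ✓ (via CPU on switch normal → throughput capped below line rate); packet loss ✓
(E) MTU black hole — does not account for throughput capped below line rate, packet loss
(D) alone accounts for all the evidence.

D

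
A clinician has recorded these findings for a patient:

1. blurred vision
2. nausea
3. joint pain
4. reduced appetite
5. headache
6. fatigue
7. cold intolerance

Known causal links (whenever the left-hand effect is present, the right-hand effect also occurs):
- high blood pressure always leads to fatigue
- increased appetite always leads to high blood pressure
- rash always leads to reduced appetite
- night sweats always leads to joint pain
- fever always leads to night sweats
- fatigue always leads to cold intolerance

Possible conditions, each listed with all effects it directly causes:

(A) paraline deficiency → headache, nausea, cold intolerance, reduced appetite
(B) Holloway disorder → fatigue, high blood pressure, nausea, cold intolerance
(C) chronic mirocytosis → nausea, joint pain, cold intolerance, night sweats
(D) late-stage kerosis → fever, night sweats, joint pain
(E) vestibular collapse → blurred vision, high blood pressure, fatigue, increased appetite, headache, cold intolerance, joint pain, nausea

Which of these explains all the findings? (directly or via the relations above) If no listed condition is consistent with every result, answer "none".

none

Per-candidate check:
(A) paraline deficiency — blurred vision NO; nausea yes; joint pain NO; reduced appetite yes; headache yes; fatigue NO; cold intolerance yes
(B) Holloway disorder — blurred vision NO; nausea yes; joint pain NO; reduced appetite NO; headache NO; fatigue yes; cold intolerance yes
(C) chronic mirocytosis — does not account for blurred vision, reduced appetite, headache, fatigue
(D) late-stage kerosis — does not account for blurred vision, nausea, reduced appetite, headache, fatigue, cold intolerance
(E) vestibular collapse — fails on reduced appetite (predicts increased appetite, not reduced appetite)
Every candidate fails on at least one observation.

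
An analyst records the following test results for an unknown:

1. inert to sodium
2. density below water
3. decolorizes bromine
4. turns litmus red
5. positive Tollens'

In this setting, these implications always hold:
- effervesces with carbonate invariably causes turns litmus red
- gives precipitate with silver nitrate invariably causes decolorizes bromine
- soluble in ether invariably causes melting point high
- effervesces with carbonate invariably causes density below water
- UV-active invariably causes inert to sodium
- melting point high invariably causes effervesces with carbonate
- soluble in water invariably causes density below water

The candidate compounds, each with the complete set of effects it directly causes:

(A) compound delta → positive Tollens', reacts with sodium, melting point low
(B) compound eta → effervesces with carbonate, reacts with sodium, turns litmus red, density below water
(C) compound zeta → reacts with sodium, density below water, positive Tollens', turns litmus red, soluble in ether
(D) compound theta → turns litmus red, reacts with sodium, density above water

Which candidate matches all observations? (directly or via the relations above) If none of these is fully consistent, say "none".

Checking each candidate against the observations:
(A) compound delta — fails on inert to sodium, density below water, decolorizes bromine, turns litmus red (predicts reacts with sodium, not inert to sodium)
(B) compound eta — fails on inert to sodium, decolorizes bromine, positive Tollens' (predicts reacts with sodium, not inert to sodium)
(C) compound zeta — fails on inert to sodium, decolorizes bromine (predicts reacts with sodium, not inert to sodium)
(D) compound theta — inert to sodium ✗; density below water ✗; decolorizes bromine ✗; turns litmus red ✓; positive Tollens' ✗
No candidate is consistent with all observations.

none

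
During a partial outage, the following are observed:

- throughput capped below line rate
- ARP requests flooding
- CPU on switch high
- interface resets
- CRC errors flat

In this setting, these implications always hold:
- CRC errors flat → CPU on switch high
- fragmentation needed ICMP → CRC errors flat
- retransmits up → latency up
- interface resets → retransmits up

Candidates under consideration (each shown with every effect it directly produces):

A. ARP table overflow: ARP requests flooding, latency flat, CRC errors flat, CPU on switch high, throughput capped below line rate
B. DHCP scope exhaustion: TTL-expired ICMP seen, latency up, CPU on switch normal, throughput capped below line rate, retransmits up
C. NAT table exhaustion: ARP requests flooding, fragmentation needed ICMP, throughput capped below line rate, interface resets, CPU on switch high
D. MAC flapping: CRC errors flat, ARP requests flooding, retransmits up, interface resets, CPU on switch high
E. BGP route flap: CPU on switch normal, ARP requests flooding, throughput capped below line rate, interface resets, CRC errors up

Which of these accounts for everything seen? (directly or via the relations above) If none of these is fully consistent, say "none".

C

Testing each hypothesis:
(A) ARP table overflow — throughput capped below line rate match; ARP requests flooding match; CPU on switch high match; interface resets miss; CRC errors flat match
(B) DHCP scope exhaustion — throughput capped below line rate match; ARP requests flooding miss; CPU on switch high miss; interface resets miss; CRC errors flat miss
(C) NAT table exhaustion — throughput capped below line rate match; ARP requests flooding match; CPU on switch high match; interface resets match; CRC errors flat match (through fragmentation needed ICMP → CRC errors flat)
(D) MAC flapping — throughput capped below line rate miss; ARP requests flooding match; CPU on switch high match; interface resets match; CRC errors flat match
(E) BGP route flap — fails on CPU on switch high, CRC errors flat (predicts CPU on switch normal, not CPU on switch high; predicts CRC errors up, not CRC errors flat)
Only (C) is consistent with every observation.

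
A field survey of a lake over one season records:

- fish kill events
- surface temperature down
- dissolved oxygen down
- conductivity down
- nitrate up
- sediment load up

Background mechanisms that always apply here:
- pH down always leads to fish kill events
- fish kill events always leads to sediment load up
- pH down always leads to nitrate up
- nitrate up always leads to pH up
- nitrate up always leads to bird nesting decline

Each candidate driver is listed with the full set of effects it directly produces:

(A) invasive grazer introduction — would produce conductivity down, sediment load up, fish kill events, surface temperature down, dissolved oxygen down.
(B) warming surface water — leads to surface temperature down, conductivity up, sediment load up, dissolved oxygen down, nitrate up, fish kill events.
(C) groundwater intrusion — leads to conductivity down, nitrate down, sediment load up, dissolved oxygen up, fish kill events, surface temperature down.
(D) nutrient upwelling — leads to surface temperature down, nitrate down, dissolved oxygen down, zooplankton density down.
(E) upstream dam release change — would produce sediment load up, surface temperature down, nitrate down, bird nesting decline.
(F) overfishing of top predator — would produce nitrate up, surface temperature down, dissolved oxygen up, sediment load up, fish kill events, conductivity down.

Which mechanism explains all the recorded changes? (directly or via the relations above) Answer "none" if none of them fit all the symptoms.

none

Checking each candidate against the observations:
(A) invasive grazer introduction — fish kill events ✓; surface temperature down ✓; dissolved oxygen down ✓; conductivity down ✓; nitrate up ✗; sediment load up ✓
(B) warming surface water — fails on conductivity down (predicts conductivity up, not conductivity down)
(C) groundwater intrusion — fails on dissolved oxygen down, nitrate up (predicts dissolved oxygen up, not dissolved oxygen down; predicts nitrate down, not nitrate up)
(D) nutrient upwelling — fish kill events ✗; surface temperature down ✓; dissolved oxygen down ✓; conductivity down ✗; nitrate up ✗; sediment load up ✗
(E) upstream dam release change — fish kill events ✗; surface temperature down ✓; dissolved oxygen down ✗; conductivity down ✗; nitrate up ✗; sediment load up ✓
(F) overfishing of top predator — fish kill events ✓; surface temperature down ✓; dissolved oxygen down ✗; conductivity down ✓; nitrate up ✓; sediment load up ✓
None of the listed candidates fits everything.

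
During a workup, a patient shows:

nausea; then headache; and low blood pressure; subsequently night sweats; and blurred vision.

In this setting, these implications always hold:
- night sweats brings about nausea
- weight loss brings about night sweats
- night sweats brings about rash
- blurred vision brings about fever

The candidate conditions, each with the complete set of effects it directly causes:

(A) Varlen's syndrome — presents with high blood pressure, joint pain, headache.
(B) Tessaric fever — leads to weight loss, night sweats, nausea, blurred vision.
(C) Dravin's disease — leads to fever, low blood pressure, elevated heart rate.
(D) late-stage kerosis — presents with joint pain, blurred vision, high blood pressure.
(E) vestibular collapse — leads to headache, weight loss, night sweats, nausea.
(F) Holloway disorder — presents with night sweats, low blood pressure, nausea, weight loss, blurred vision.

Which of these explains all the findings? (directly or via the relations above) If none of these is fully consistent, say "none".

none

Testing each hypothesis:
(A) Varlen's syndrome — fails on nausea, low blood pressure, night sweats, blurred vision (predicts high blood pressure, not low blood pressure)
(B) Tessaric fever — does not account for headache, low blood pressure
(C) Dravin's disease — nausea ✗; headache ✗; low blood pressure ✓; night sweats ✗; blurred vision ✗
(D) late-stage kerosis — nausea ✗; headache ✗; low blood pressure ✗; night sweats ✗; blurred vision ✓
(E) vestibular collapse — does not account for low blood pressure, blurred vision
(F) Holloway disorder — does not account for headache
Every candidate fails on at least one observation.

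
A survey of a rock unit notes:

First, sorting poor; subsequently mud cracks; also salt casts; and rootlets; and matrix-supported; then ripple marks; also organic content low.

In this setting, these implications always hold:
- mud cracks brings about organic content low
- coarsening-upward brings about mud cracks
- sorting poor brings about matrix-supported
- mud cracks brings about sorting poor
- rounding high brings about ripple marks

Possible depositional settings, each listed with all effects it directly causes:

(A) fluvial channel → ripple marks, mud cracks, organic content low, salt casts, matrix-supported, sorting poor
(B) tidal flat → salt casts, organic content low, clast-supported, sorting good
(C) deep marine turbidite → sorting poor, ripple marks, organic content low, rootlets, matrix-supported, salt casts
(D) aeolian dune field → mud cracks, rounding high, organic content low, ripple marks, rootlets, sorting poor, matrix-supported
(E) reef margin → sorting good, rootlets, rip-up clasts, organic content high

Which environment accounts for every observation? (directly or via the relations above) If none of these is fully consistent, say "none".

none

Checking each candidate against the observations:
(A) fluvial channel — sorting poor +; mud cracks +; salt casts +; rootlets -; matrix-supported +; ripple marks +; organic content low +
(B) tidal flat — fails on sorting poor, mud cracks, rootlets, matrix-supported, ripple marks (predicts sorting good, not sorting poor; predicts clast-supported, not matrix-supported)
(C) deep marine turbidite — sorting poor +; mud cracks -; salt casts +; rootlets +; matrix-supported +; ripple marks +; organic content low +
(D) aeolian dune field — does not account for salt casts
(E) reef margin — sorting poor -; mud cracks -; salt casts -; rootlets +; matrix-supported -; ripple marks -; organic content low -
Every candidate fails on at least one observation.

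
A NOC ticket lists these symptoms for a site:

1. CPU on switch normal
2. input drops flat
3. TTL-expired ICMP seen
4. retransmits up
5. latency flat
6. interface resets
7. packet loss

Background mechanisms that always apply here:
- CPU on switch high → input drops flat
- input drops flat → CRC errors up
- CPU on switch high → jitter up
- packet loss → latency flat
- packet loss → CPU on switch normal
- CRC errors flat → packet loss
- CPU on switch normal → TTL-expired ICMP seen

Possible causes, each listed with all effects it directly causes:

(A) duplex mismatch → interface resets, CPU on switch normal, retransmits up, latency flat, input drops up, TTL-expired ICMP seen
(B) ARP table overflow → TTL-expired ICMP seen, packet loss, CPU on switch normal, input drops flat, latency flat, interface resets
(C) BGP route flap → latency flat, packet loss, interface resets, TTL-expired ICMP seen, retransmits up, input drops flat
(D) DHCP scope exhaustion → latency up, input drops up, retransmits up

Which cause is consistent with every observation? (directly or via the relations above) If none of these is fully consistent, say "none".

Testing each hypothesis:
(A) duplex mismatch — CPU on switch normal match; input drops flat miss; TTL-expired ICMP seen match; retransmits up match; latency flat match; interface resets match; packet loss miss
(B) ARP table overflow — CPU on switch normal match; input drops flat match; TTL-expired ICMP seen match; retransmits up miss; latency flat match; interface resets match; packet loss match
(C) BGP route flap — accounts for every observation (CPU on switch normal through packet loss → CPU on switch normal)
(D) DHCP scope exhaustion — fails on CPU on switch normal, input drops flat, TTL-expired ICMP seen, latency flat, interface resets, packet loss (predicts input drops up, not input drops flat; predicts latency up, not latency flat)
(C) alone accounts for all the evidence.

C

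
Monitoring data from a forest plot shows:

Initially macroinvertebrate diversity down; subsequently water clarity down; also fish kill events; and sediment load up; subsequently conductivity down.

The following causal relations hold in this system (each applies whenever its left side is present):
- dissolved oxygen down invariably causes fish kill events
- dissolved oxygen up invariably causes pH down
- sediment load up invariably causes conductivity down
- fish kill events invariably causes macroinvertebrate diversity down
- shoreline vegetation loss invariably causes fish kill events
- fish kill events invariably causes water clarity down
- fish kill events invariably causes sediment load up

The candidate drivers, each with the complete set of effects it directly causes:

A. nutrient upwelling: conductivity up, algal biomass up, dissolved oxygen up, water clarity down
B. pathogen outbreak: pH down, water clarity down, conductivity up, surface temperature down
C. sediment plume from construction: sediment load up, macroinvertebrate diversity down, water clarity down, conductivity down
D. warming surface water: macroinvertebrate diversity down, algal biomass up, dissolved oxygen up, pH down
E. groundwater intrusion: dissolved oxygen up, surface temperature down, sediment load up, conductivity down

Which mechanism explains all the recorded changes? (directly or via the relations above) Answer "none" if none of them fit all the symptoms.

none

Testing each hypothesis:
(A) nutrient upwelling — fails on macroinvertebrate diversity down, fish kill events, sediment load up, conductivity down (predicts conductivity up, not conductivity down)
(B) pathogen outbreak — macroinvertebrate diversity down NO; water clarity down yes; fish kill events NO; sediment load up NO; conductivity down NO
(C) sediment plume from construction — macroinvertebrate diversity down yes; water clarity down yes; fish kill events NO; sediment load up yes; conductivity down yes
(D) warming surface water — macroinvertebrate diversity down yes; water clarity down NO; fish kill events NO; sediment load up NO; conductivity down NO
(E) groundwater intrusion — macroinvertebrate diversity down NO; water clarity down NO; fish kill events NO; sediment load up yes; conductivity down yes
Every candidate fails on at least one observation.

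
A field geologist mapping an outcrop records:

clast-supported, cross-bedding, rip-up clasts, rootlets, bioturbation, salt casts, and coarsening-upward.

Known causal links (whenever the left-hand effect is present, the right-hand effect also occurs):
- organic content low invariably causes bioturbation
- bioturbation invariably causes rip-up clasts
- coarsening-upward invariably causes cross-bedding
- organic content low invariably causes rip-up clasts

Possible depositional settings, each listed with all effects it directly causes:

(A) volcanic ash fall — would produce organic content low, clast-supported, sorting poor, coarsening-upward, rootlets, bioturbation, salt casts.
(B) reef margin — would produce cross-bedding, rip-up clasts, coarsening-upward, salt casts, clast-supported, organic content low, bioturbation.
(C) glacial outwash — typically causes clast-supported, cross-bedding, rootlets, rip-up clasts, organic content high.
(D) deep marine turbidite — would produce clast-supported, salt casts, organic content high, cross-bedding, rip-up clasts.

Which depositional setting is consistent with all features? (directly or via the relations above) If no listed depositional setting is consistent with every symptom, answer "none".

A

Testing each hypothesis:
(A) volcanic ash fall — clast-supported yes; cross-bedding yes (via coarsening-upward → cross-bedding); rip-up clasts yes (via bioturbation → rip-up clasts); rootlets yes; bioturbation yes; salt casts yes; coarsening-upward yes
(B) reef margin — does not account for rootlets
(C) glacial outwash — clast-supported yes; cross-bedding yes; rip-up clasts yes; rootlets yes; bioturbation NO; salt casts NO; coarsening-upward NO
(D) deep marine turbidite — does not account for rootlets, bioturbation, coarsening-upward
(A) alone accounts for all the evidence.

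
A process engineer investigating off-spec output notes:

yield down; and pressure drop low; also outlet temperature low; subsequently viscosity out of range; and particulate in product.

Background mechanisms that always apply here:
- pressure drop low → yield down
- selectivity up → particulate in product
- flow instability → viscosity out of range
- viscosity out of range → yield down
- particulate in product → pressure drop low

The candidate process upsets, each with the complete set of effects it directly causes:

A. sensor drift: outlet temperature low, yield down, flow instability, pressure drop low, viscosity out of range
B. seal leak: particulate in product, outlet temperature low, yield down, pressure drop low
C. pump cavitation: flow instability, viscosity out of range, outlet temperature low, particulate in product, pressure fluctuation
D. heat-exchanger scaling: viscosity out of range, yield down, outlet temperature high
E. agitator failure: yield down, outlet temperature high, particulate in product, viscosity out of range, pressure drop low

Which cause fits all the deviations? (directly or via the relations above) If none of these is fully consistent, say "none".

Checking each candidate against the observations:
(A) sensor drift — yield down yes; pressure drop low yes; outlet temperature low yes; viscosity out of range yes; particulate in product NO
(B) seal leak — yield down yes; pressure drop low yes; outlet temperature low yes; viscosity out of range NO; particulate in product yes
(C) pump cavitation — accounts for every observation (yield down by viscosity out of range → yield down)
(D) heat-exchanger scaling — yield down yes; pressure drop low NO; outlet temperature low NO; viscosity out of range yes; particulate in product NO
(E) agitator failure — yield down yes; pressure drop low yes; outlet temperature low NO; viscosity out of range yes; particulate in product yes
(C) is the only candidate with no mismatches.

C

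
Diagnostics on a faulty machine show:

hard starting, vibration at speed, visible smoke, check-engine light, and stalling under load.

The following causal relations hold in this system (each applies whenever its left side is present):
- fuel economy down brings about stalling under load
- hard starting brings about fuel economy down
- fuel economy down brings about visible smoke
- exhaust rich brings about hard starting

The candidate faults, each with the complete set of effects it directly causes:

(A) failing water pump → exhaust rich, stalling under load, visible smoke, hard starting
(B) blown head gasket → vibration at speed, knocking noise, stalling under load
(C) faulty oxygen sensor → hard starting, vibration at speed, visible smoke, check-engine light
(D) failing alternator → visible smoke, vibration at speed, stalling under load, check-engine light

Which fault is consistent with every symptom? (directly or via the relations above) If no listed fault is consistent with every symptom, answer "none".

C

For each candidate, compare predicted effects to what was observed:
(A) failing water pump — does not account for vibration at speed, check-engine light
(B) blown head gasket — hard starting miss; vibration at speed match; visible smoke miss; check-engine light miss; stalling under load match
(C) faulty oxygen sensor — hard starting match; vibration at speed match; visible smoke match; check-engine light match; stalling under load match (via hard starting → fuel economy down → stalling under load)
(D) failing alternator — hard starting miss; vibration at speed match; visible smoke match; check-engine light match; stalling under load match
Only (C) is consistent with every observation.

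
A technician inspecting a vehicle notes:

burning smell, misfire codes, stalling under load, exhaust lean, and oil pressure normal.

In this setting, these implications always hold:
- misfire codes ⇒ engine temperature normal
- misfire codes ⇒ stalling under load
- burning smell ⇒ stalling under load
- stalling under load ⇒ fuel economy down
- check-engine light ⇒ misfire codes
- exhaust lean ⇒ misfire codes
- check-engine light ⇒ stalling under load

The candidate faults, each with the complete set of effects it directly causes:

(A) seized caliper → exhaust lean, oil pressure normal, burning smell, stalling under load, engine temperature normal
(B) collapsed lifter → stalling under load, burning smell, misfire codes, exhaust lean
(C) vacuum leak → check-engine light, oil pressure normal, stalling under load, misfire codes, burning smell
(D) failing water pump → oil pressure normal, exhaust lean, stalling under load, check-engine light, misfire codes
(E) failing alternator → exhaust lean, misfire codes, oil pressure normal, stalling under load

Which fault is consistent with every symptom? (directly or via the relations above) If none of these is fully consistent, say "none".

Per-candidate check:
(A) seized caliper — accounts for every observation (misfire codes through exhaust lean → misfire codes)
(B) collapsed lifter — burning smell yes; misfire codes yes; stalling under load yes; exhaust lean yes; oil pressure normal NO
(C) vacuum leak — does not account for exhaust lean
(D) failing water pump — burning smell NO; misfire codes yes; stalling under load yes; exhaust lean yes; oil pressure normal yes
(E) failing alternator — burning smell NO; misfire codes yes; stalling under load yes; exhaust lean yes; oil pressure normal yes
(A) is the only candidate with no mismatches.

A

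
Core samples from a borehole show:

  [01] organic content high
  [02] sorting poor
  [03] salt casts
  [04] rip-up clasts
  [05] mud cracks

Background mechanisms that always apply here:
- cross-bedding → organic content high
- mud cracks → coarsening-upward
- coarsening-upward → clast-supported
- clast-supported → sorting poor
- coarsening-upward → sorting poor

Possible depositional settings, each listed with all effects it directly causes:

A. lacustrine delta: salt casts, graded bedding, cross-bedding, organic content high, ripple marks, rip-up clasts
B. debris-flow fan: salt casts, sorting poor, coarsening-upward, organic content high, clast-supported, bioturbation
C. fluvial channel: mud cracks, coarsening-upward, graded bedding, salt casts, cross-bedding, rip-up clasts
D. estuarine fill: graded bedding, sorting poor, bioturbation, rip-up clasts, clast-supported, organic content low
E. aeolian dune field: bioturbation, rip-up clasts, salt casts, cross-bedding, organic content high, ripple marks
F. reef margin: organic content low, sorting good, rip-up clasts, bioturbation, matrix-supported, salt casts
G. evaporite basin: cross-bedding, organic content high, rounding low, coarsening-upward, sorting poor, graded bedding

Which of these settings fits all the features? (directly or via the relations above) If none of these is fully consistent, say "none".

Testing each hypothesis:
(A) lacustrine delta — does not account for sorting poor, mud cracks
(B) debris-flow fan — does not account for rip-up clasts, mud cracks
(C) fluvial channel — organic content high + (through cross-bedding → organic content high); sorting poor + (through coarsening-upward → sorting poor); salt casts +; rip-up clasts +; mud cracks +
(D) estuarine fill — organic content high -; sorting poor +; salt casts -; rip-up clasts +; mud cracks -
(E) aeolian dune field — organic content high +; sorting poor -; salt casts +; rip-up clasts +; mud cracks -
(F) reef margin — organic content high -; sorting poor -; salt casts +; rip-up clasts +; mud cracks -
(G) evaporite basin — organic content high +; sorting poor +; salt casts -; rip-up clasts -; mud cracks -
(C) alone accounts for all the evidence.

C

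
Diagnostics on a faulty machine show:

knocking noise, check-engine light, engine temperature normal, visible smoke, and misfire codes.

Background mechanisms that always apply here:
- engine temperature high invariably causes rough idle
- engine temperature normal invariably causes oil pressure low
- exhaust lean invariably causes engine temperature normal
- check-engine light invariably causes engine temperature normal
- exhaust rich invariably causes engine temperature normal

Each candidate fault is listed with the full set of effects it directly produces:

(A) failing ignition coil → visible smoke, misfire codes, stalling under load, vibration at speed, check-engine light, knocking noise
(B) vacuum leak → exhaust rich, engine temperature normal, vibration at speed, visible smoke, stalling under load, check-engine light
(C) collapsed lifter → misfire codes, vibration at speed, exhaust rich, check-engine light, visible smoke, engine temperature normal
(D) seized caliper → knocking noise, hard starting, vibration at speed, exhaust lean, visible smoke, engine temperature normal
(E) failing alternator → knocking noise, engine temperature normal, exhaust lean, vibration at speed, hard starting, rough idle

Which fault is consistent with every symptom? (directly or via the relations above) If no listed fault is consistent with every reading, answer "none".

A

Per-candidate check:
(A) failing ignition coil — knocking noise match; check-engine light match; engine temperature normal match (by check-engine light → engine temperature normal); visible smoke match; misfire codes match
(B) vacuum leak — does not account for knocking noise, misfire codes
(C) collapsed lifter — knocking noise miss; check-engine light match; engine temperature normal match; visible smoke match; misfire codes match
(D) seized caliper — does not account for check-engine light, misfire codes
(E) failing alternator — knocking noise match; check-engine light miss; engine temperature normal match; visible smoke miss; misfire codes miss
(A) alone accounts for all the evidence.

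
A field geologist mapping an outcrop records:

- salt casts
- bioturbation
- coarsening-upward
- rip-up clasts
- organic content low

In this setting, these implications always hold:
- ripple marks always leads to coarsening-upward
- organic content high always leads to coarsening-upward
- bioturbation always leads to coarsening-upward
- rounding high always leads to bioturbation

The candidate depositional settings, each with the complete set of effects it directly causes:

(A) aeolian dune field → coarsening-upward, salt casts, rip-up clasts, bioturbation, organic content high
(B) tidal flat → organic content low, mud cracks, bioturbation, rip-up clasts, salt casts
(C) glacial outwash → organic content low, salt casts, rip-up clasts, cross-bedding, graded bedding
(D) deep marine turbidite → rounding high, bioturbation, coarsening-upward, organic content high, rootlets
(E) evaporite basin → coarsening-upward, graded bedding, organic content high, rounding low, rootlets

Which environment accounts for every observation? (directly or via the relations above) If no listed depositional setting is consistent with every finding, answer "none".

Per-candidate check:
(A) aeolian dune field — fails on organic content low (predicts organic content high, not organic content low)
(B) tidal flat — salt casts ✓; bioturbation ✓; coarsening-upward ✓ (via bioturbation → coarsening-upward); rip-up clasts ✓; organic content low ✓
(C) glacial outwash — salt casts ✓; bioturbation ✗; coarsening-upward ✗; rip-up clasts ✓; organic content low ✓
(D) deep marine turbidite — salt casts ✗; bioturbation ✓; coarsening-upward ✓; rip-up clasts ✗; organic content low ✗
(E) evaporite basin — fails on salt casts, bioturbation, rip-up clasts, organic content low (predicts organic content high, not organic content low)
(B) is the only candidate with no mismatches.

B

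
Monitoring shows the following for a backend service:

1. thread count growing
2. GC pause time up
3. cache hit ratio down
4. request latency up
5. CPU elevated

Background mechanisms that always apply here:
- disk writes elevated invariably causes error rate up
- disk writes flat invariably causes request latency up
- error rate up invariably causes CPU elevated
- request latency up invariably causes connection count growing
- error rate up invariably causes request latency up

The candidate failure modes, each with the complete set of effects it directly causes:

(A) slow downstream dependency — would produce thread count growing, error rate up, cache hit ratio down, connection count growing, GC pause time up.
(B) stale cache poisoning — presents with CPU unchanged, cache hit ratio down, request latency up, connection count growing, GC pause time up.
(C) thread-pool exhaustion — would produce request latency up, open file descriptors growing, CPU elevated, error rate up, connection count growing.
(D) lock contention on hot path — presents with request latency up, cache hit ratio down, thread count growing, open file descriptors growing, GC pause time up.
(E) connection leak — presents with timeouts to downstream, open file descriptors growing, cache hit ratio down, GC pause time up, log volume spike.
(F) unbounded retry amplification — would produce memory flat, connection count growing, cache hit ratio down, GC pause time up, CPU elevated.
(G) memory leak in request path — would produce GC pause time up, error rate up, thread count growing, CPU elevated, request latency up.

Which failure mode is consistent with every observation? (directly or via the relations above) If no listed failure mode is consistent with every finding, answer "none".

Checking each candidate against the observations:
(A) slow downstream dependency — accounts for every observation (request latency up by error rate up → request latency up)
(B) stale cache poisoning — fails on thread count growing, CPU elevated (predicts CPU unchanged, not CPU elevated)
(C) thread-pool exhaustion — does not account for thread count growing, GC pause time up, cache hit ratio down
(D) lock contention on hot path — does not account for CPU elevated
(E) connection leak — thread count growing miss; GC pause time up match; cache hit ratio down match; request latency up miss; CPU elevated miss
(F) unbounded retry amplification — does not account for thread count growing, request latency up
(G) memory leak in request path — thread count growing match; GC pause time up match; cache hit ratio down miss; request latency up match; CPU elevated match
(A) alone accounts for all the evidence.

A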